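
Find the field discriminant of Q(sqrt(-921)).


For K = Q(sqrt(d)) with d squarefree: disc(K) = d if d = 1 mod 4, and disc(K) = 4d if d = 2 or 3 mod 4.
Here d = -921, and d mod 4 = 3.
d = 3 mod 4, not 1 (O_K = Z[sqrt(d)]), so disc(K) = 4d = 4 * (-921) = -3684

-3684


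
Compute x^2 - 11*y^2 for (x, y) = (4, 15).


x^2 - d*y^2
= 4^2 - 11*15^2
= 16 - 2475
= -2459

-2459


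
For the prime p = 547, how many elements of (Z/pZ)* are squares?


For prime p, the number of non-zero quadratic residues is (p-1)/2.
= (547-1)/2
= 273

273


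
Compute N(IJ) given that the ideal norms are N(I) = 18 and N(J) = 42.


N(IJ) = N(I) * N(J)
= 18 * 42
= 756

756


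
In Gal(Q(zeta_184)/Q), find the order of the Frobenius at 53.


The Frobenius at p in Gal(Q(zeta_n)/Q) = (Z/nZ)* is the class of p, so its order is ord_184(53), the smallest k >= 1 with 53^k = 1 mod 184.
n = 184 = 2^3 * 23, phi(184) = 88; the order divides phi(n).
Divisors of 88: 1, 2, 4, 8, 11, 22, 44, 88
Repeated squaring mod 184: 53^1 = 53, 53^2 = 49, 53^4 = 9, 53^8 = 81, 53^16 = 121, 53^32 = 105, 53^64 = 169
Test divisors in increasing order:
  k=1: 53^1 = 53 mod 184
  k=2: 53^2 = 49 mod 184
  k=4: 53^4 = 9 mod 184
  k=8: 53^8 = 81 mod 184
  k=11: 53^11 = 81 * 49 * 53 = 45 mod 184
  k=22: 53^22 = 121 * 9 * 49 = 1 mod 184  <- first divisor giving 1
Order = 22

22


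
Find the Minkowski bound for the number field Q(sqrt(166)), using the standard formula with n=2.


d = 166, d mod 4 = 2, so disc(K) = 4d = 664; |disc(K)| = 664
Real quadratic field, so n = 2, s = r2 = 0, r1 = 2
M = (n!/n^n) * (4/pi)^s * sqrt(|disc(K)|) = (2!/2^2) * (4/pi)^0 * sqrt(664)
= 0.5 * 1.000000 * 25.768197
= 12.8841

12.8841


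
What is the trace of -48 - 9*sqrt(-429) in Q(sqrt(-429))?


Tr(a + b*sqrt(d)) = (a + b*sqrt(d)) + (a - b*sqrt(d)) = 2a
= 2 * (-48)
= -96

-96


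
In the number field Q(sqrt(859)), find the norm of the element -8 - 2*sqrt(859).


N(a + b*sqrt(d)) = a^2 - d*b^2
= (-8)^2 - (859)*(-2)^2
= 64 - 3436
= -3372

-3372


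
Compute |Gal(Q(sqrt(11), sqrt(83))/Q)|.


The 2 square roots of distinct primes are multiplicatively independent over Q,
so [K:Q] = 2^2 and Gal(K/Q) is isomorphic to (Z/2Z)^2.
|Gal| = 2^2 = 4

4


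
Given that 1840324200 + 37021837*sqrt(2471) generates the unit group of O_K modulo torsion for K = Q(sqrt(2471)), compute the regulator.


epsilon = 1840324200 + 37021837*sqrt(2471)
= 3.6806e+09
R = ln(3.6806e+09)
= 22.0264

22.0264


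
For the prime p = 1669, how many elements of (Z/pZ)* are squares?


For prime p, the number of non-zero quadratic residues is (p-1)/2.
= (1669-1)/2
= 834

834


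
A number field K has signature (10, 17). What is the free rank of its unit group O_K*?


By Dirichlet's unit theorem:
rank = r1 + r2 - 1
= 10 + 17 - 1
= 26

26


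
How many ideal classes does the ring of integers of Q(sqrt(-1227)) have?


K = Q(sqrt(-1227)). d mod 4 = 1, so D = disc(K) = d = -1227
h(K) equals the number of primitive reduced positive-definite forms (a, b, c) = a*x^2 + b*x*y + c*y^2 with b^2 - 4ac = D,
where reduced means |b| <= a <= c, with b >= 0 whenever |b| = a or a = c, and primitive means gcd(a, b, c) = 1.
Reduced forces 3a^2 <= |D| = 1227, so 1 <= a <= 20; b must have the parity of D, and c = (b^2 - D)/(4a) must be an integer >= a.
Enumerate a = 1..20, b in [-a, a]:
  a=1: (1, 1, 307)  [1]
  a=2: none
  a=3: (3, 3, 103)  [1]
  a=4..10: none
  a=11: (11, -7, 29), (11, 7, 29)  [2]
  a=12..20: none
Total reduced forms: 1 + 1 + 2 = 4
h = 4

4


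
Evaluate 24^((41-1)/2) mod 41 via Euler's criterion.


p = 41 is prime and the exponent is (p-1)/2 = 20, so by Euler's criterion 24^20 = (24/41) = +1 or -1 mod 41.
Compute by square-and-multiply:
  20 = 16 + 4 (binary 10100)
  Repeated squaring mod 41: 24^1 = 24, 24^2 = 2, 24^4 = 4, 24^8 = 16, 24^16 = 10
  24^20 = 24^16 * 24^4 = 10 * 4 mod 41
    10 * 4 = 40 = 40 mod 41
  24^20 = 40 mod 41
Result 40 = p - 1 = -1 mod 41: 24 is a quadratic non-residue mod 41. As a residue in [0, p-1] the value is 40.
24^20 mod 41 = 40

40


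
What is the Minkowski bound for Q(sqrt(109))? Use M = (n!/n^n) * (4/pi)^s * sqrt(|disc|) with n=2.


d = 109, d mod 4 = 1, so disc(K) = d = 109; |disc(K)| = 109
Real quadratic field, so n = 2, s = r2 = 0, r1 = 2
M = (n!/n^n) * (4/pi)^s * sqrt(|disc(K)|) = (2!/2^2) * (4/pi)^0 * sqrt(109)
= 0.5 * 1.000000 * 10.440307
= 5.2202

5.2202


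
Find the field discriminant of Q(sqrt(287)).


For K = Q(sqrt(d)) with d squarefree: disc(K) = d if d = 1 mod 4, and disc(K) = 4d if d = 2 or 3 mod 4.
Here d = 287, and d mod 4 = 3.
d = 3 mod 4, not 1 (O_K = Z[sqrt(d)]), so disc(K) = 4d = 4 * (287) = 1148

1148


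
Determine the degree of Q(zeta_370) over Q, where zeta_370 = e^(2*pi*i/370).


The degree equals Euler's totient phi(370).
370 = 2 * 5 * 37
phi(370) = 144

144


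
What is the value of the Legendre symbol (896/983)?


p = 983 is prime, so compute (896/983) with the reciprocity algorithm (Jacobi-symbol steps: pull out 2s via (2/n), flip via reciprocity, reduce):
  pull out 2: (2/983) = +1  (since 983 mod 8 = 7)
  pull out 2: (2/983) = +1  (since 983 mod 8 = 7)
  pull out 2: (2/983) = +1  (since 983 mod 8 = 7)
  pull out 2: (2/983) = +1  (since 983 mod 8 = 7)
  pull out 2: (2/983) = +1  (since 983 mod 8 = 7)
  pull out 2: (2/983) = +1  (since 983 mod 8 = 7)
  pull out 2: (2/983) = +1  (since 983 mod 8 = 7)
  reciprocity: (7/983) -> -(983/7)
  reduce: (3/7)
  reciprocity: (3/7) -> -(7/3)
  reduce: (1/3)
  (1/3) = 1
Product of signs = 1
(896/983) = 1

1


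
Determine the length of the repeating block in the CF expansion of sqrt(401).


Run the CF algorithm for sqrt(401).
a_0 = floor(sqrt(401)) = 20; set m_0=0, q_0=1.
Recurrence: m' = q*a - m,  q' = (d - m'^2)/q,  a' = floor((a_0 + m')/q').
  step 1: m=20, q=1, a=40
a_1 = 2*a_0 = 40, so the period closes here.
sqrt(401) = [20; 40]
Period length = 1

1


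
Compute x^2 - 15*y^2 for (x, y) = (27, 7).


x^2 - d*y^2
= 27^2 - 15*7^2
= 729 - 735
= -6

-6


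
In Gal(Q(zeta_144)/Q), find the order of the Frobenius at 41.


The Frobenius at p in Gal(Q(zeta_n)/Q) = (Z/nZ)* is the class of p, so its order is ord_144(41), the smallest k >= 1 with 41^k = 1 mod 144.
n = 144 = 2^4 * 3^2, phi(144) = 48; the order divides phi(n).
Divisors of 48: 1, 2, 3, 4, 6, 8, 12, 16, 24, 48
Repeated squaring mod 144: 41^1 = 41, 41^2 = 97, 41^4 = 49, 41^8 = 97, 41^16 = 49, 41^32 = 97
Test divisors in increasing order:
  k=1: 41^1 = 41 mod 144
  k=2: 41^2 = 97 mod 144
  k=3: 41^3 = 97 * 41 = 89 mod 144
  k=4: 41^4 = 49 mod 144
  k=6: 41^6 = 49 * 97 = 1 mod 144  <- first divisor giving 1
Order = 6

6


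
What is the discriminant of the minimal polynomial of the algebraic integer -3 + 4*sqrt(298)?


The element -3 + 4*sqrt(298) has minimal polynomial:
x^2 + 6*x - 4759
Discriminant = (6)^2 - 4*(-4759)
= 36 + 19036
= 19072

19072


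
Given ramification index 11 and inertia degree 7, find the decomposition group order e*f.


|D_P| = e * f
= 11 * 7
= 77

77


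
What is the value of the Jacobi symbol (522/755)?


Compute (522/755) via quadratic reciprocity:
  pull out 2: (2/755) = -1  (since 755 mod 8 = 3)
  reciprocity: (261/755) -> +(755/261)
  reduce: (233/261)
  reciprocity: (233/261) -> +(261/233)
  reduce: (28/233)
  pull out 2: (2/233) = +1  (since 233 mod 8 = 1)
  pull out 2: (2/233) = +1  (since 233 mod 8 = 1)
  reciprocity: (7/233) -> +(233/7)
  reduce: (2/7)
  pull out 2: (2/7) = +1  (since 7 mod 8 = 7)
  (1/7) = 1
Product of signs = -1

-1


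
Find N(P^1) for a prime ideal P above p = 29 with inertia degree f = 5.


N(P^a) = p^(a*f)
= 29^(1*5)
= 29^5
= 20511149

20511149


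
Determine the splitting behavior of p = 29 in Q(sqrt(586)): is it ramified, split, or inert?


K = Q(sqrt(586)). Since d mod 4 = 2, disc(K) = 2344.
Check p | disc: 2344 mod 29 = 24.
p does not divide disc. Compute Legendre symbol (d/p):
6^((29-1)/2) mod 29 = 1
(d/p) = 1, so p splits: (p) = P*P' with e=1, f=1, g=2.
Therefore p is split.

split


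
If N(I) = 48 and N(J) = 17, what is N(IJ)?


N(IJ) = N(I) * N(J)
= 48 * 17
= 816

816


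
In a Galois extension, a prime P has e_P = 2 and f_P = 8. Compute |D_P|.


|D_P| = e * f
= 2 * 8
= 16

16


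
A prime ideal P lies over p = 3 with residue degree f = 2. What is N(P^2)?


N(P^a) = p^(a*f)
= 3^(2*2)
= 3^4
= 81

81


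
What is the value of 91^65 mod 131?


p = 131 is prime and the exponent is (p-1)/2 = 65, so by Euler's criterion 91^65 = (91/131) = +1 or -1 mod 131.
Compute by square-and-multiply:
  65 = 64 + 1 (binary 1000001)
  Repeated squaring mod 131: 91^1 = 91, 91^2 = 28, 91^4 = 129, 91^8 = 4, 91^16 = 16, 91^32 = 125, 91^64 = 36
  91^65 = 91^64 * 91^1 = 36 * 91 mod 131
    36 * 91 = 3276 = 1 mod 131
  91^65 = 1 mod 131
Result 1: 91 is a quadratic residue mod 131.
91^65 mod 131 = 1

1


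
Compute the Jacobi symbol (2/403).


Compute (2/403) via quadratic reciprocity:
  pull out 2: (2/403) = -1  (since 403 mod 8 = 3)
  (1/403) = 1
Product of signs = -1

-1


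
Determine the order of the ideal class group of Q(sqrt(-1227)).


K = Q(sqrt(-1227)). d mod 4 = 1, so D = disc(K) = d = -1227
h(K) equals the number of primitive reduced positive-definite forms (a, b, c) = a*x^2 + b*x*y + c*y^2 with b^2 - 4ac = D,
where reduced means |b| <= a <= c, with b >= 0 whenever |b| = a or a = c, and primitive means gcd(a, b, c) = 1.
Reduced forces 3a^2 <= |D| = 1227, so 1 <= a <= 20; b must have the parity of D, and c = (b^2 - D)/(4a) must be an integer >= a.
Enumerate a = 1..20, b in [-a, a]:
  a=1: (1, 1, 307)  [1]
  a=2: none
  a=3: (3, 3, 103)  [1]
  a=4..10: none
  a=11: (11, -7, 29), (11, 7, 29)  [2]
  a=12..20: none
Total reduced forms: 1 + 1 + 2 = 4
h = 4

4


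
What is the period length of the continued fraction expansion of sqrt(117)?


Run the CF algorithm for sqrt(117).
a_0 = floor(sqrt(117)) = 10; set m_0=0, q_0=1.
Recurrence: m' = q*a - m,  q' = (d - m'^2)/q,  a' = floor((a_0 + m')/q').
  step 1: m=10, q=17, a=1
  step 2: m=7, q=4, a=4
  step 3: m=9, q=9, a=2
  step 4: m=9, q=4, a=4
  step 5: m=7, q=17, a=1
  step 6: m=10, q=1, a=20
a_6 = 2*a_0 = 20, so the period closes here.
sqrt(117) = [10; 1, 4, 2, 4, 1, 20]
Period length = 6

6


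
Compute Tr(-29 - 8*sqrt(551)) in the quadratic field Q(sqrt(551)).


Tr(a + b*sqrt(d)) = (a + b*sqrt(d)) + (a - b*sqrt(d)) = 2a
= 2 * (-29)
= -58

-58


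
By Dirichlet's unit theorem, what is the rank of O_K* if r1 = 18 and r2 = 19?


By Dirichlet's unit theorem:
rank = r1 + r2 - 1
= 18 + 19 - 1
= 36

36


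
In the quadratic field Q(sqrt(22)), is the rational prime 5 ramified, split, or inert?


K = Q(sqrt(22)). Since d mod 4 = 2, disc(K) = 88.
Check p | disc: 88 mod 5 = 3.
p does not divide disc. Compute Legendre symbol (d/p):
2^((5-1)/2) mod 5 = -1
(d/p) = -1, so p is inert: (p) stays prime with e=1, f=2, g=1.
Therefore p is inert.

inert


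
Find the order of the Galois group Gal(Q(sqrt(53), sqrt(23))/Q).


The 2 square roots of distinct primes are multiplicatively independent over Q,
so [K:Q] = 2^2 and Gal(K/Q) is isomorphic to (Z/2Z)^2.
|Gal| = 2^2 = 4

4


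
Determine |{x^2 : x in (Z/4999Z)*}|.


For prime p, the number of non-zero quadratic residues is (p-1)/2.
= (4999-1)/2
= 2499

2499


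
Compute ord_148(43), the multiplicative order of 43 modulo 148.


We want ord_148(43), the smallest k >= 1 with 43^k = 1 mod 148.
n = 148 = 2^2 * 37, phi(148) = 72; the order divides phi(n).
Divisors of 72: 1, 2, 3, 4, 6, 8, 9, 12, 18, 24, 36, 72
Repeated squaring mod 148: 43^1 = 43, 43^2 = 73, 43^4 = 1, 43^8 = 1, 43^16 = 1, 43^32 = 1, 43^64 = 1
Test divisors in increasing order:
  k=1: 43^1 = 43 mod 148
  k=2: 43^2 = 73 mod 148
  k=3: 43^3 = 73 * 43 = 31 mod 148
  k=4: 43^4 = 1 mod 148  <- first divisor giving 1
Order = 4

4


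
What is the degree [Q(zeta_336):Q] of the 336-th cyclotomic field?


The degree equals Euler's totient phi(336).
336 = 2^4 * 3 * 7
phi(336) = 96

96


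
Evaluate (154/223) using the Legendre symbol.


p = 223 is prime, so compute (154/223) with the reciprocity algorithm (Jacobi-symbol steps: pull out 2s via (2/n), flip via reciprocity, reduce):
  pull out 2: (2/223) = +1  (since 223 mod 8 = 7)
  reciprocity: (77/223) -> +(223/77)
  reduce: (69/77)
  reciprocity: (69/77) -> +(77/69)
  reduce: (8/69)
  pull out 2: (2/69) = -1  (since 69 mod 8 = 5)
  pull out 2: (2/69) = -1  (since 69 mod 8 = 5)
  pull out 2: (2/69) = -1  (since 69 mod 8 = 5)
  (1/69) = 1
Product of signs = -1
(154/223) = -1

-1


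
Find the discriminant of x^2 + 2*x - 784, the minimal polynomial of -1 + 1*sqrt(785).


The element -1 + 1*sqrt(785) has minimal polynomial:
x^2 + 2*x - 784
Discriminant = (2)^2 - 4*(-784)
= 4 + 3136
= 3140

3140


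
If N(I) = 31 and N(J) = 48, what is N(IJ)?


N(IJ) = N(I) * N(J)
= 31 * 48
= 1488

1488


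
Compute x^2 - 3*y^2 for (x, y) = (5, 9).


x^2 - d*y^2
= 5^2 - 3*9^2
= 25 - 243
= -218

-218


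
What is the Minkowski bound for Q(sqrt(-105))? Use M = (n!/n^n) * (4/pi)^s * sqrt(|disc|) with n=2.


d = -105, d mod 4 = 3, so disc(K) = 4d = -420; |disc(K)| = 420
Imaginary quadratic field, so n = 2, s = r2 = 1, r1 = 0
M = (n!/n^n) * (4/pi)^s * sqrt(|disc(K)|) = (2!/2^2) * (4/pi)^1 * sqrt(420)
= 0.5 * 1.273240 * 20.493902
= 13.0468

13.0468


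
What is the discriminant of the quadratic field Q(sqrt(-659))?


For K = Q(sqrt(d)) with d squarefree: disc(K) = d if d = 1 mod 4, and disc(K) = 4d if d = 2 or 3 mod 4.
Here d = -659, and d mod 4 = 1.
d = 1 mod 4 (O_K = Z[(1+sqrt(d))/2]), so disc(K) = d = -659

-659


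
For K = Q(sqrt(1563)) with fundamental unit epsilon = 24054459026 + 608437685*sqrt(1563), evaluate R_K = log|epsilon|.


epsilon = 24054459026 + 608437685*sqrt(1563)
= 4.8109e+10
R = ln(4.8109e+10)
= 24.5967

24.5967


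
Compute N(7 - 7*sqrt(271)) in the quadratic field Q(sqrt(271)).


N(a + b*sqrt(d)) = a^2 - d*b^2
= (7)^2 - (271)*(-7)^2
= 49 - 13279
= -13230

-13230


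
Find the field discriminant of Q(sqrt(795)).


For K = Q(sqrt(d)) with d squarefree: disc(K) = d if d = 1 mod 4, and disc(K) = 4d if d = 2 or 3 mod 4.
Here d = 795, and d mod 4 = 3.
d = 3 mod 4, not 1 (O_K = Z[sqrt(d)]), so disc(K) = 4d = 4 * (795) = 3180

3180


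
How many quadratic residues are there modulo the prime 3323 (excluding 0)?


For prime p, the number of non-zero quadratic residues is (p-1)/2.
= (3323-1)/2
= 1661

1661


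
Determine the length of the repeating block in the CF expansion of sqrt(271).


Run the CF algorithm for sqrt(271).
a_0 = floor(sqrt(271)) = 16; set m_0=0, q_0=1.
Recurrence: m' = q*a - m,  q' = (d - m'^2)/q,  a' = floor((a_0 + m')/q').
  step 1: m=16, q=15, a=2
  step 2: m=14, q=5, a=6
  step 3: m=16, q=3, a=10
  step 4: m=14, q=25, a=1
  step 5: m=11, q=6, a=4
  step 6: m=13, q=17, a=1
  step 7: m=4, q=15, a=1
  step 8: m=11, q=10, a=2
  step 9: m=9, q=19, a=1
  step 10: m=10, q=9, a=2
  step 11: m=8, q=23, a=1
  step 12: m=15, q=2, a=15
  step 13: m=15, q=23, a=1
  step 14: m=8, q=9, a=2
  step 15: m=10, q=19, a=1
  step 16: m=9, q=10, a=2
  step 17: m=11, q=15, a=1
  step 18: m=4, q=17, a=1
  step 19: m=13, q=6, a=4
  step 20: m=11, q=25, a=1
  step 21: m=14, q=3, a=10
  step 22: m=16, q=5, a=6
  step 23: m=14, q=15, a=2
  step 24: m=16, q=1, a=32
a_24 = 2*a_0 = 32, so the period closes here.
sqrt(271) = [16; 2, 6, 10, 1, 4, 1, 1, 2, 1, 2, 1, 15, 1, 2, 1, 2, 1, 1, 4, 1, 10, 6, 2, 32]
Period length = 24

24


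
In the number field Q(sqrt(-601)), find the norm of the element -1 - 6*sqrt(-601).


N(a + b*sqrt(d)) = a^2 - d*b^2
= (-1)^2 - (-601)*(-6)^2
= 1 + 21636
= 21637

21637


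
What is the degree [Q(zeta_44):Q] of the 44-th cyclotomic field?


The degree equals Euler's totient phi(44).
44 = 2^2 * 11
phi(44) = 20

20


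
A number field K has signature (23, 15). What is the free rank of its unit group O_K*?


By Dirichlet's unit theorem:
rank = r1 + r2 - 1
= 23 + 15 - 1
= 37

37


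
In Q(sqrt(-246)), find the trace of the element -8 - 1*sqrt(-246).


Tr(a + b*sqrt(d)) = (a + b*sqrt(d)) + (a - b*sqrt(d)) = 2a
= 2 * (-8)
= -16

-16


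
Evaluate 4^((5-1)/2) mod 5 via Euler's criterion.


p = 5 is prime and the exponent is (p-1)/2 = 2, so by Euler's criterion 4^2 = (4/5) = +1 or -1 mod 5.
Compute by square-and-multiply:
  2 = 2 (binary 10)
  Repeated squaring mod 5: 4^1 = 4, 4^2 = 1
  4^2 = 1 mod 5
Result 1: 4 is a quadratic residue mod 5.
4^2 mod 5 = 1

1


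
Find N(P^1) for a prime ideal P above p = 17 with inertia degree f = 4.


N(P^a) = p^(a*f)
= 17^(1*4)
= 17^4
= 83521

83521


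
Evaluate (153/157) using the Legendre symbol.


p = 157 is prime, so compute (153/157) with the reciprocity algorithm (Jacobi-symbol steps: pull out 2s via (2/n), flip via reciprocity, reduce):
  reciprocity: (153/157) -> +(157/153)
  reduce: (4/153)
  pull out 2: (2/153) = +1  (since 153 mod 8 = 1)
  pull out 2: (2/153) = +1  (since 153 mod 8 = 1)
  (1/153) = 1
Product of signs = 1
(153/157) = 1

1


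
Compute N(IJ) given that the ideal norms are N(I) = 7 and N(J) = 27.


N(IJ) = N(I) * N(J)
= 7 * 27
= 189

189


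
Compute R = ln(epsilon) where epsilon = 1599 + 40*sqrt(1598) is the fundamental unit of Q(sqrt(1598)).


epsilon = 1599 + 40*sqrt(1598)
= 3197.9997
R = ln(3197.9997)
= 8.0703

8.0703


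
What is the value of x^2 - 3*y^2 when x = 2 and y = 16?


x^2 - d*y^2
= 2^2 - 3*16^2
= 4 - 768
= -764

-764


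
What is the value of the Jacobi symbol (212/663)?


Compute (212/663) via quadratic reciprocity:
  pull out 2: (2/663) = +1  (since 663 mod 8 = 7)
  pull out 2: (2/663) = +1  (since 663 mod 8 = 7)
  reciprocity: (53/663) -> +(663/53)
  reduce: (27/53)
  reciprocity: (27/53) -> +(53/27)
  reduce: (26/27)
  pull out 2: (2/27) = -1  (since 27 mod 8 = 3)
  reciprocity: (13/27) -> +(27/13)
  reduce: (1/13)
  (1/13) = 1
Product of signs = -1

-1


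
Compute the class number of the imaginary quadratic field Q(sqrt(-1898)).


K = Q(sqrt(-1898)). d mod 4 = 2, so D = disc(K) = 4d = -7592
h(K) equals the number of primitive reduced positive-definite forms (a, b, c) = a*x^2 + b*x*y + c*y^2 with b^2 - 4ac = D,
where reduced means |b| <= a <= c, with b >= 0 whenever |b| = a or a = c, and primitive means gcd(a, b, c) = 1.
Reduced forces 3a^2 <= |D| = 7592, so 1 <= a <= 50; b must have the parity of D, and c = (b^2 - D)/(4a) must be an integer >= a.
Enumerate a = 1..50, b in [-a, a]:
  a=1: (1, 0, 1898)  [1]
  a=2: (2, 0, 949)  [1]
  a=3: (3, -2, 633), (3, 2, 633)  [2]
  a=4..5: none
  a=6: (6, -4, 317), (6, 4, 317)  [2]
  a=7..8: none
  a=9: (9, -2, 211), (9, 2, 211)  [2]
  a=10: none
  a=11: (11, -8, 174), (11, 8, 174)  [2]
  a=12: none
  a=13: (13, 0, 146)  [1]
  a=14..17: none
  a=18: (18, -16, 109), (18, 16, 109)  [2]
  a=19..21: none
  a=22: (22, -8, 87), (22, 8, 87)  [2]
  a=23..25: none
  a=26: (26, 0, 73)  [1]
  a=27: (27, -20, 74), (27, 20, 74)  [2]
  a=28: none
  a=29: (29, -8, 66), (29, 8, 66)  [2]
  a=30..32: none
  a=33: (33, -14, 59), (33, -8, 58), (33, 8, 58), (33, 14, 59)  [4]
  a=34..36: none
  a=37: (37, -20, 54), (37, 20, 54)  [2]
  a=38: none
  a=39: (39, -26, 53), (39, 26, 53)  [2]
  a=40..50: none
Total reduced forms: 1 + 1 + 2 + 2 + 2 + 2 + 1 + 2 + 2 + 1 + 2 + 2 + 4 + 2 + 2 = 28
h = 28

28


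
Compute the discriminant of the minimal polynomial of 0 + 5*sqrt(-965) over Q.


The element 0 + 5*sqrt(-965) has minimal polynomial:
x^2 + 0*x + 24125
Discriminant = (0)^2 - 4*(24125)
= 0 - 96500
= -96500

-96500


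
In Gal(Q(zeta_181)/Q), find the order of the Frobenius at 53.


The Frobenius at p in Gal(Q(zeta_n)/Q) = (Z/nZ)* is the class of p, so its order is ord_181(53), the smallest k >= 1 with 53^k = 1 mod 181.
n = 181 = 181, phi(181) = 180; the order divides phi(n).
Divisors of 180: 1, 2, 3, 4, 5, 6, 9, 10, 12, 15, 18, 20, 30, 36, 45, 60, 90, 180
Repeated squaring mod 181: 53^1 = 53, 53^2 = 94, 53^4 = 148, 53^8 = 3, 53^16 = 9, 53^32 = 81, 53^64 = 45, 53^128 = 34
Test divisors in increasing order:
  k=1: 53^1 = 53 mod 181
  k=2: 53^2 = 94 mod 181
  k=3: 53^3 = 94 * 53 = 95 mod 181
  k=4: 53^4 = 148 mod 181
  k=5: 53^5 = 148 * 53 = 61 mod 181
  k=6: 53^6 = 148 * 94 = 156 mod 181
  k=9: 53^9 = 3 * 53 = 159 mod 181
  k=10: 53^10 = 3 * 94 = 101 mod 181
  k=12: 53^12 = 3 * 148 = 82 mod 181
  k=15: 53^15 = 3 * 148 * 94 * 53 = 7 mod 181
  k=18: 53^18 = 9 * 94 = 122 mod 181
  k=20: 53^20 = 9 * 148 = 65 mod 181
  k=30: 53^30 = 9 * 3 * 148 * 94 = 49 mod 181
  k=36: 53^36 = 81 * 148 = 42 mod 181
  k=45: 53^45 = 81 * 3 * 148 * 53 = 162 mod 181
  k=60: 53^60 = 81 * 9 * 3 * 148 = 48 mod 181
  k=90: 53^90 = 45 * 9 * 3 * 94 = 180 mod 181
  k=180: 53^180 = 34 * 81 * 9 * 148 = 1 mod 181  <- first divisor giving 1
Order = 180

180


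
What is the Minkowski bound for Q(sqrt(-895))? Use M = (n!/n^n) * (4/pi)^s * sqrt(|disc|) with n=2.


d = -895, d mod 4 = 1, so disc(K) = d = -895; |disc(K)| = 895
Imaginary quadratic field, so n = 2, s = r2 = 1, r1 = 0
M = (n!/n^n) * (4/pi)^s * sqrt(|disc(K)|) = (2!/2^2) * (4/pi)^1 * sqrt(895)
= 0.5 * 1.273240 * 29.916551
= 19.0455

19.0455


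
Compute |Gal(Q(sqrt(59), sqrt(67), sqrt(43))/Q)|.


The 3 square roots of distinct primes are multiplicatively independent over Q,
so [K:Q] = 2^3 and Gal(K/Q) is isomorphic to (Z/2Z)^3.
|Gal| = 2^3 = 8

8


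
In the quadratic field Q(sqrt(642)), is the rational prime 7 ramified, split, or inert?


K = Q(sqrt(642)). Since d mod 4 = 2, disc(K) = 2568.
Check p | disc: 2568 mod 7 = 6.
p does not divide disc. Compute Legendre symbol (d/p):
5^((7-1)/2) mod 7 = -1
(d/p) = -1, so p is inert: (p) stays prime with e=1, f=2, g=1.
Therefore p is inert.

inert


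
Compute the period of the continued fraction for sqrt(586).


Run the CF algorithm for sqrt(586).
a_0 = floor(sqrt(586)) = 24; set m_0=0, q_0=1.
Recurrence: m' = q*a - m,  q' = (d - m'^2)/q,  a' = floor((a_0 + m')/q').
  step 1: m=24, q=10, a=4
  step 2: m=16, q=33, a=1
  step 3: m=17, q=9, a=4
  step 4: m=19, q=25, a=1
  step 5: m=6, q=22, a=1
  step 6: m=16, q=15, a=2
  step 7: m=14, q=26, a=1
  step 8: m=12, q=17, a=2
  step 9: m=22, q=6, a=7
  step 10: m=20, q=31, a=1
  step 11: m=11, q=15, a=2
  step 12: m=19, q=15, a=2
  step 13: m=11, q=31, a=1
  step 14: m=20, q=6, a=7
  step 15: m=22, q=17, a=2
  step 16: m=12, q=26, a=1
  step 17: m=14, q=15, a=2
  step 18: m=16, q=22, a=1
  step 19: m=6, q=25, a=1
  step 20: m=19, q=9, a=4
  step 21: m=17, q=33, a=1
  step 22: m=16, q=10, a=4
  step 23: m=24, q=1, a=48
a_23 = 2*a_0 = 48, so the period closes here.
sqrt(586) = [24; 4, 1, 4, 1, 1, 2, 1, 2, 7, 1, 2, 2, 1, 7, 2, 1, 2, 1, 1, 4, 1, 4, 48]
Period length = 23

23


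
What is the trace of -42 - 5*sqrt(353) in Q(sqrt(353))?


Tr(a + b*sqrt(d)) = (a + b*sqrt(d)) + (a - b*sqrt(d)) = 2a
= 2 * (-42)
= -84

-84


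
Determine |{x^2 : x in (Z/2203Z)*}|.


For prime p, the number of non-zero quadratic residues is (p-1)/2.
= (2203-1)/2
= 1101

1101


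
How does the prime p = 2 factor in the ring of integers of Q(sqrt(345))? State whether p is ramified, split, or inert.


K = Q(sqrt(345)). Since d mod 4 = 1, disc(K) = 345.
Check p | disc: 345 mod 2 = 1.
p=2 does not divide disc (d is 1 mod 4). 2 splits iff d = 1 mod 8.
d mod 8 = 1, so (d/2) = 1.
(d/p) = 1, so p splits: (p) = P*P' with e=1, f=1, g=2.
Therefore p is split.

split


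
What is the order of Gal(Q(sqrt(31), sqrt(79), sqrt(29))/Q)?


The 3 square roots of distinct primes are multiplicatively independent over Q,
so [K:Q] = 2^3 and Gal(K/Q) is isomorphic to (Z/2Z)^3.
|Gal| = 2^3 = 8

8


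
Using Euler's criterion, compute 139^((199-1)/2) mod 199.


p = 199 is prime and the exponent is (p-1)/2 = 99, so by Euler's criterion 139^99 = (139/199) = +1 or -1 mod 199.
Compute by square-and-multiply:
  99 = 64 + 32 + 2 + 1 (binary 1100011)
  Repeated squaring mod 199: 139^1 = 139, 139^2 = 18, 139^4 = 125, 139^8 = 103, 139^16 = 62, 139^32 = 63, 139^64 = 188
  139^99 = 139^64 * 139^32 * 139^2 * 139^1 = 188 * 63 * 18 * 139 mod 199
    188 * 63 = 11844 = 103 mod 199
    103 * 18 = 1854 = 63 mod 199
    63 * 139 = 8757 = 1 mod 199
  139^99 = 1 mod 199
Result 1: 139 is a quadratic residue mod 199.
139^99 mod 199 = 1

1


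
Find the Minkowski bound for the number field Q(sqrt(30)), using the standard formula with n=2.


d = 30, d mod 4 = 2, so disc(K) = 4d = 120; |disc(K)| = 120
Real quadratic field, so n = 2, s = r2 = 0, r1 = 2
M = (n!/n^n) * (4/pi)^s * sqrt(|disc(K)|) = (2!/2^2) * (4/pi)^0 * sqrt(120)
= 0.5 * 1.000000 * 10.954451
= 5.4772

5.4772


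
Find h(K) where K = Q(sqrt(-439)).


K = Q(sqrt(-439)). d mod 4 = 1, so D = disc(K) = d = -439
h(K) equals the number of primitive reduced positive-definite forms (a, b, c) = a*x^2 + b*x*y + c*y^2 with b^2 - 4ac = D,
where reduced means |b| <= a <= c, with b >= 0 whenever |b| = a or a = c, and primitive means gcd(a, b, c) = 1.
Reduced forces 3a^2 <= |D| = 439, so 1 <= a <= 12; b must have the parity of D, and c = (b^2 - D)/(4a) must be an integer >= a.
Enumerate a = 1..12, b in [-a, a]:
  a=1: (1, 1, 110)  [1]
  a=2: (2, -1, 55), (2, 1, 55)  [2]
  a=3: none
  a=4: (4, -3, 28), (4, 3, 28)  [2]
  a=5: (5, -1, 22), (5, 1, 22)  [2]
  a=6: none
  a=7: (7, -3, 16), (7, 3, 16)  [2]
  a=8: (8, -3, 14), (8, 3, 14)  [2]
  a=9: none
  a=10: (10, -9, 13), (10, -1, 11), (10, 1, 11), (10, 9, 13)  [4]
  a=11..12: none
Total reduced forms: 1 + 2 + 2 + 2 + 2 + 2 + 4 = 15
h = 15

15


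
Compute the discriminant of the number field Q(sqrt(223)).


For K = Q(sqrt(d)) with d squarefree: disc(K) = d if d = 1 mod 4, and disc(K) = 4d if d = 2 or 3 mod 4.
Here d = 223, and d mod 4 = 3.
d = 3 mod 4, not 1 (O_K = Z[sqrt(d)]), so disc(K) = 4d = 4 * (223) = 892

892


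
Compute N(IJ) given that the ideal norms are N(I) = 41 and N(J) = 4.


N(IJ) = N(I) * N(J)
= 41 * 4
= 164

164


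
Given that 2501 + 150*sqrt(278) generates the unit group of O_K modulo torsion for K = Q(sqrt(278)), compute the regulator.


epsilon = 2501 + 150*sqrt(278)
= 5001.9998
R = ln(5001.9998)
= 8.5176

8.5176


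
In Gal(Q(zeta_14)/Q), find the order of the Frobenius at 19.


The Frobenius at p in Gal(Q(zeta_n)/Q) = (Z/nZ)* is the class of p, so its order is ord_14(19), the smallest k >= 1 with 19^k = 1 mod 14.
n = 14 = 2 * 7, phi(14) = 6; the order divides phi(n).
Divisors of 6: 1, 2, 3, 6
Repeated squaring mod 14: 19^1 = 5, 19^2 = 11, 19^4 = 9
Test divisors in increasing order:
  k=1: 19^1 = 5 mod 14
  k=2: 19^2 = 11 mod 14
  k=3: 19^3 = 11 * 5 = 13 mod 14
  k=6: 19^6 = 9 * 11 = 1 mod 14  <- first divisor giving 1
Order = 6

6


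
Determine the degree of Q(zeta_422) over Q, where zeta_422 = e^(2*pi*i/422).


The degree equals Euler's totient phi(422).
422 = 2 * 211
phi(422) = 210

210


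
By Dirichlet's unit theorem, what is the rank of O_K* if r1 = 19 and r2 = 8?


By Dirichlet's unit theorem:
rank = r1 + r2 - 1
= 19 + 8 - 1
= 26

26


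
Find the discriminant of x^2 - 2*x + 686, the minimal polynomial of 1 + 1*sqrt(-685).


The element 1 + 1*sqrt(-685) has minimal polynomial:
x^2 - 2*x + 686
Discriminant = (-2)^2 - 4*(686)
= 4 - 2744
= -2740

-2740


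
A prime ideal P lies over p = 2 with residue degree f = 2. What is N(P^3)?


N(P^a) = p^(a*f)
= 2^(3*2)
= 2^6
= 64

64


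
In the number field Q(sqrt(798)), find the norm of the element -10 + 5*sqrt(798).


N(a + b*sqrt(d)) = a^2 - d*b^2
= (-10)^2 - (798)*(5)^2
= 100 - 19950
= -19850

-19850


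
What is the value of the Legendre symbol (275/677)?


p = 677 is prime, so compute (275/677) with the reciprocity algorithm (Jacobi-symbol steps: pull out 2s via (2/n), flip via reciprocity, reduce):
  reciprocity: (275/677) -> +(677/275)
  reduce: (127/275)
  reciprocity: (127/275) -> -(275/127)
  reduce: (21/127)
  reciprocity: (21/127) -> +(127/21)
  reduce: (1/21)
  (1/21) = 1
Product of signs = -1
(275/677) = -1

-1


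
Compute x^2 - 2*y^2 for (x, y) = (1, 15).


x^2 - d*y^2
= 1^2 - 2*15^2
= 1 - 450
= -449

-449


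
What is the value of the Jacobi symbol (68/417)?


Compute (68/417) via quadratic reciprocity:
  pull out 2: (2/417) = +1  (since 417 mod 8 = 1)
  pull out 2: (2/417) = +1  (since 417 mod 8 = 1)
  reciprocity: (17/417) -> +(417/17)
  reduce: (9/17)
  reciprocity: (9/17) -> +(17/9)
  reduce: (8/9)
  pull out 2: (2/9) = +1  (since 9 mod 8 = 1)
  pull out 2: (2/9) = +1  (since 9 mod 8 = 1)
  pull out 2: (2/9) = +1  (since 9 mod 8 = 1)
  (1/9) = 1
Product of signs = 1

1


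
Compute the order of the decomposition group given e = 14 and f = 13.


|D_P| = e * f
= 14 * 13
= 182

182


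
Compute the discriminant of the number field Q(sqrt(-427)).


For K = Q(sqrt(d)) with d squarefree: disc(K) = d if d = 1 mod 4, and disc(K) = 4d if d = 2 or 3 mod 4.
Here d = -427, and d mod 4 = 1.
d = 1 mod 4 (O_K = Z[(1+sqrt(d))/2]), so disc(K) = d = -427

-427


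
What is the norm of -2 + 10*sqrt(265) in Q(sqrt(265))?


N(a + b*sqrt(d)) = a^2 - d*b^2
= (-2)^2 - (265)*(10)^2
= 4 - 26500
= -26496

-26496


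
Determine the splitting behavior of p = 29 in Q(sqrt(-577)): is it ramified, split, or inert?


K = Q(sqrt(-577)). Since d mod 4 = 3, disc(K) = -2308.
Check p | disc: -2308 mod 29 = 12.
p does not divide disc. Compute Legendre symbol (d/p):
3^((29-1)/2) mod 29 = -1
(d/p) = -1, so p is inert: (p) stays prime with e=1, f=2, g=1.
Therefore p is inert.

inert


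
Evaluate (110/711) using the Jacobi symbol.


Compute (110/711) via quadratic reciprocity:
  pull out 2: (2/711) = +1  (since 711 mod 8 = 7)
  reciprocity: (55/711) -> -(711/55)
  reduce: (51/55)
  reciprocity: (51/55) -> -(55/51)
  reduce: (4/51)
  pull out 2: (2/51) = -1  (since 51 mod 8 = 3)
  pull out 2: (2/51) = -1  (since 51 mod 8 = 3)
  (1/51) = 1
Product of signs = 1

1


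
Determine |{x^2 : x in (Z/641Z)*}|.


For prime p, the number of non-zero quadratic residues is (p-1)/2.
= (641-1)/2
= 320

320


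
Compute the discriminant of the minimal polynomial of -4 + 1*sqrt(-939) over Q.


The element -4 + 1*sqrt(-939) has minimal polynomial:
x^2 + 8*x + 955
Discriminant = (8)^2 - 4*(955)
= 64 - 3820
= -3756

-3756


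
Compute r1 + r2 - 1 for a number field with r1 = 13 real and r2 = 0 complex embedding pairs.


By Dirichlet's unit theorem:
rank = r1 + r2 - 1
= 13 + 0 - 1
= 12

12


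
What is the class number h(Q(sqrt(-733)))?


K = Q(sqrt(-733)). d mod 4 = 3, so D = disc(K) = 4d = -2932
h(K) equals the number of primitive reduced positive-definite forms (a, b, c) = a*x^2 + b*x*y + c*y^2 with b^2 - 4ac = D,
where reduced means |b| <= a <= c, with b >= 0 whenever |b| = a or a = c, and primitive means gcd(a, b, c) = 1.
Reduced forces 3a^2 <= |D| = 2932, so 1 <= a <= 31; b must have the parity of D, and c = (b^2 - D)/(4a) must be an integer >= a.
Enumerate a = 1..31, b in [-a, a]:
  a=1: (1, 0, 733)  [1]
  a=2: (2, 2, 367)  [1]
  a=3..6: none
  a=7: (7, -6, 106), (7, 6, 106)  [2]
  a=8..10: none
  a=11: (11, -4, 67), (11, 4, 67)  [2]
  a=12..13: none
  a=14: (14, -6, 53), (14, 6, 53)  [2]
  a=15..16: none
  a=17: (17, -14, 46), (17, 14, 46)  [2]
  a=18..21: none
  a=22: (22, -18, 37), (22, 18, 37)  [2]
  a=23: (23, -14, 34), (23, 14, 34)  [2]
  a=24..31: none
Total reduced forms: 1 + 1 + 2 + 2 + 2 + 2 + 2 + 2 = 14
h = 14

14


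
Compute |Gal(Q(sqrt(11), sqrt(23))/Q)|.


The 2 square roots of distinct primes are multiplicatively independent over Q,
so [K:Q] = 2^2 and Gal(K/Q) is isomorphic to (Z/2Z)^2.
|Gal| = 2^2 = 4

4


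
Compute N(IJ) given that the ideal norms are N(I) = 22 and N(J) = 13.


N(IJ) = N(I) * N(J)
= 22 * 13
= 286

286


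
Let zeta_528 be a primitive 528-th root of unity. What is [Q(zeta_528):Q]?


The degree equals Euler's totient phi(528).
528 = 2^4 * 3 * 11
phi(528) = 160

160


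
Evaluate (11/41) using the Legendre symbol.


p = 41 is prime, so compute (11/41) with the reciprocity algorithm (Jacobi-symbol steps: pull out 2s via (2/n), flip via reciprocity, reduce):
  reciprocity: (11/41) -> +(41/11)
  reduce: (8/11)
  pull out 2: (2/11) = -1  (since 11 mod 8 = 3)
  pull out 2: (2/11) = -1  (since 11 mod 8 = 3)
  pull out 2: (2/11) = -1  (since 11 mod 8 = 3)
  (1/11) = 1
Product of signs = -1
(11/41) = -1

-1


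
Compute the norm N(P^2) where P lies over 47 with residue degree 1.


N(P^a) = p^(a*f)
= 47^(2*1)
= 47^2
= 2209

2209


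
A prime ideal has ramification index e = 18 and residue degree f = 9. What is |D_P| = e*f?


|D_P| = e * f
= 18 * 9
= 162

162


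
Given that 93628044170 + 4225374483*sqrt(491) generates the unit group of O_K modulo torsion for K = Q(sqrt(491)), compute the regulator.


epsilon = 93628044170 + 4225374483*sqrt(491)
= 1.8726e+11
R = ln(1.8726e+11)
= 25.9557

25.9557


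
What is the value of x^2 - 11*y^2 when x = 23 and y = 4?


x^2 - d*y^2
= 23^2 - 11*4^2
= 529 - 176
= 353

353


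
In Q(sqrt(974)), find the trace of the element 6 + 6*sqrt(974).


Tr(a + b*sqrt(d)) = (a + b*sqrt(d)) + (a - b*sqrt(d)) = 2a
= 2 * (6)
= 12

12


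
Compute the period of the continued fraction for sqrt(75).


Run the CF algorithm for sqrt(75).
a_0 = floor(sqrt(75)) = 8; set m_0=0, q_0=1.
Recurrence: m' = q*a - m,  q' = (d - m'^2)/q,  a' = floor((a_0 + m')/q').
  step 1: m=8, q=11, a=1
  step 2: m=3, q=6, a=1
  step 3: m=3, q=11, a=1
  step 4: m=8, q=1, a=16
a_4 = 2*a_0 = 16, so the period closes here.
sqrt(75) = [8; 1, 1, 1, 16]
Period length = 4

4


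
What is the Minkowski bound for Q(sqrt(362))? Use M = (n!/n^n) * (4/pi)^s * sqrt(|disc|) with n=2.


d = 362, d mod 4 = 2, so disc(K) = 4d = 1448; |disc(K)| = 1448
Real quadratic field, so n = 2, s = r2 = 0, r1 = 2
M = (n!/n^n) * (4/pi)^s * sqrt(|disc(K)|) = (2!/2^2) * (4/pi)^0 * sqrt(1448)
= 0.5 * 1.000000 * 38.052595
= 19.0263

19.0263


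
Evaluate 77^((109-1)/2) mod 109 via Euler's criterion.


p = 109 is prime and the exponent is (p-1)/2 = 54, so by Euler's criterion 77^54 = (77/109) = +1 or -1 mod 109.
Compute by square-and-multiply:
  54 = 32 + 16 + 4 + 2 (binary 110110)
  Repeated squaring mod 109: 77^1 = 77, 77^2 = 43, 77^4 = 105, 77^8 = 16, 77^16 = 38, 77^32 = 27
  77^54 = 77^32 * 77^16 * 77^4 * 77^2 = 27 * 38 * 105 * 43 mod 109
    27 * 38 = 1026 = 45 mod 109
    45 * 105 = 4725 = 38 mod 109
    38 * 43 = 1634 = 108 mod 109
  77^54 = 108 mod 109
Result 108 = p - 1 = -1 mod 109: 77 is a quadratic non-residue mod 109. As a residue in [0, p-1] the value is 108.
77^54 mod 109 = 108

108


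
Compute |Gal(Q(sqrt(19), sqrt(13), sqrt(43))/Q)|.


The 3 square roots of distinct primes are multiplicatively independent over Q,
so [K:Q] = 2^3 and Gal(K/Q) is isomorphic to (Z/2Z)^3.
|Gal| = 2^3 = 8

8


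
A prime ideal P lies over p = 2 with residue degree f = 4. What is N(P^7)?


N(P^a) = p^(a*f)
= 2^(7*4)
= 2^28
= 268435456

268435456


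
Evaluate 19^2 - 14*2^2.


x^2 - d*y^2
= 19^2 - 14*2^2
= 361 - 56
= 305

305


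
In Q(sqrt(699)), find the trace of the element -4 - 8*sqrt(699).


Tr(a + b*sqrt(d)) = (a + b*sqrt(d)) + (a - b*sqrt(d)) = 2a
= 2 * (-4)
= -8

-8


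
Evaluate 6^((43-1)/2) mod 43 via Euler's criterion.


p = 43 is prime and the exponent is (p-1)/2 = 21, so by Euler's criterion 6^21 = (6/43) = +1 or -1 mod 43.
Compute by square-and-multiply:
  21 = 16 + 4 + 1 (binary 10101)
  Repeated squaring mod 43: 6^1 = 6, 6^2 = 36, 6^4 = 6, 6^8 = 36, 6^16 = 6
  6^21 = 6^16 * 6^4 * 6^1 = 6 * 6 * 6 mod 43
    6 * 6 = 36 = 36 mod 43
    36 * 6 = 216 = 1 mod 43
  6^21 = 1 mod 43
Result 1: 6 is a quadratic residue mod 43.
6^21 mod 43 = 1

1


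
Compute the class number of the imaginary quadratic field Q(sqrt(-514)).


K = Q(sqrt(-514)). d mod 4 = 2, so D = disc(K) = 4d = -2056
h(K) equals the number of primitive reduced positive-definite forms (a, b, c) = a*x^2 + b*x*y + c*y^2 with b^2 - 4ac = D,
where reduced means |b| <= a <= c, with b >= 0 whenever |b| = a or a = c, and primitive means gcd(a, b, c) = 1.
Reduced forces 3a^2 <= |D| = 2056, so 1 <= a <= 26; b must have the parity of D, and c = (b^2 - D)/(4a) must be an integer >= a.
Enumerate a = 1..26, b in [-a, a]:
  a=1: (1, 0, 514)  [1]
  a=2: (2, 0, 257)  [1]
  a=3..4: none
  a=5: (5, -2, 103), (5, 2, 103)  [2]
  a=6: none
  a=7: (7, -4, 74), (7, 4, 74)  [2]
  a=8..9: none
  a=10: (10, -8, 53), (10, 8, 53)  [2]
  a=11: (11, -10, 49), (11, 10, 49)  [2]
  a=12..13: none
  a=14: (14, -4, 37), (14, 4, 37)  [2]
  a=15..16: none
  a=17: (17, -16, 34), (17, 16, 34)  [2]
  a=18..21: none
  a=22: (22, -12, 25), (22, 12, 25)  [2]
  a=23..26: none
Total reduced forms: 1 + 1 + 2 + 2 + 2 + 2 + 2 + 2 + 2 = 16
h = 16

16


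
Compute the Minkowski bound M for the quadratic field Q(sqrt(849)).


d = 849, d mod 4 = 1, so disc(K) = d = 849; |disc(K)| = 849
Real quadratic field, so n = 2, s = r2 = 0, r1 = 2
M = (n!/n^n) * (4/pi)^s * sqrt(|disc(K)|) = (2!/2^2) * (4/pi)^0 * sqrt(849)
= 0.5 * 1.000000 * 29.137605
= 14.5688

14.5688


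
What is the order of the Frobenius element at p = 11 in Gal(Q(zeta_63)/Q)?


The Frobenius at p in Gal(Q(zeta_n)/Q) = (Z/nZ)* is the class of p, so its order is ord_63(11), the smallest k >= 1 with 11^k = 1 mod 63.
n = 63 = 3^2 * 7, phi(63) = 36; the order divides phi(n).
Divisors of 36: 1, 2, 3, 4, 6, 9, 12, 18, 36
Repeated squaring mod 63: 11^1 = 11, 11^2 = 58, 11^4 = 25, 11^8 = 58, 11^16 = 25, 11^32 = 58
Test divisors in increasing order:
  k=1: 11^1 = 11 mod 63
  k=2: 11^2 = 58 mod 63
  k=3: 11^3 = 58 * 11 = 8 mod 63
  k=4: 11^4 = 25 mod 63
  k=6: 11^6 = 25 * 58 = 1 mod 63  <- first divisor giving 1
Order = 6

6


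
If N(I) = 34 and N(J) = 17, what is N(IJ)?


N(IJ) = N(I) * N(J)
= 34 * 17
= 578

578


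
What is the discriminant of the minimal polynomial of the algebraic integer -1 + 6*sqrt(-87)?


The element -1 + 6*sqrt(-87) has minimal polynomial:
x^2 + 2*x + 3133
Discriminant = (2)^2 - 4*(3133)
= 4 - 12532
= -12528

-12528


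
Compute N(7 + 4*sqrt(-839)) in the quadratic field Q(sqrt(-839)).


N(a + b*sqrt(d)) = a^2 - d*b^2
= (7)^2 - (-839)*(4)^2
= 49 + 13424
= 13473

13473


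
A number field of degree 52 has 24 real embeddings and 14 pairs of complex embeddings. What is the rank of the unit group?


By Dirichlet's unit theorem:
rank = r1 + r2 - 1
= 24 + 14 - 1
= 37

37


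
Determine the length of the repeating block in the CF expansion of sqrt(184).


Run the CF algorithm for sqrt(184).
a_0 = floor(sqrt(184)) = 13; set m_0=0, q_0=1.
Recurrence: m' = q*a - m,  q' = (d - m'^2)/q,  a' = floor((a_0 + m')/q').
  step 1: m=13, q=15, a=1
  step 2: m=2, q=12, a=1
  step 3: m=10, q=7, a=3
  step 4: m=11, q=9, a=2
  step 5: m=7, q=15, a=1
  step 6: m=8, q=8, a=2
  step 7: m=8, q=15, a=1
  step 8: m=7, q=9, a=2
  step 9: m=11, q=7, a=3
  step 10: m=10, q=12, a=1
  step 11: m=2, q=15, a=1
  step 12: m=13, q=1, a=26
a_12 = 2*a_0 = 26, so the period closes here.
sqrt(184) = [13; 1, 1, 3, 2, 1, 2, 1, 2, 3, 1, 1, 26]
Period length = 12

12


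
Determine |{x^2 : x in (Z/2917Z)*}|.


For prime p, the number of non-zero quadratic residues is (p-1)/2.
= (2917-1)/2
= 1458

1458


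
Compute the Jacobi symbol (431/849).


Compute (431/849) via quadratic reciprocity:
  reciprocity: (431/849) -> +(849/431)
  reduce: (418/431)
  pull out 2: (2/431) = +1  (since 431 mod 8 = 7)
  reciprocity: (209/431) -> +(431/209)
  reduce: (13/209)
  reciprocity: (13/209) -> +(209/13)
  reduce: (1/13)
  (1/13) = 1
Product of signs = 1

1


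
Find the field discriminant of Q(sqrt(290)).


For K = Q(sqrt(d)) with d squarefree: disc(K) = d if d = 1 mod 4, and disc(K) = 4d if d = 2 or 3 mod 4.
Here d = 290, and d mod 4 = 2.
d = 2 mod 4, not 1 (O_K = Z[sqrt(d)]), so disc(K) = 4d = 4 * (290) = 1160

1160


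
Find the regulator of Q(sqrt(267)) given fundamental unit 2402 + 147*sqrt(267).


epsilon = 2402 + 147*sqrt(267)
= 4803.9998
R = ln(4803.9998)
= 8.4772

8.4772


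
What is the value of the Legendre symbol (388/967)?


p = 967 is prime, so compute (388/967) with the reciprocity algorithm (Jacobi-symbol steps: pull out 2s via (2/n), flip via reciprocity, reduce):
  pull out 2: (2/967) = +1  (since 967 mod 8 = 7)
  pull out 2: (2/967) = +1  (since 967 mod 8 = 7)
  reciprocity: (97/967) -> +(967/97)
  reduce: (94/97)
  pull out 2: (2/97) = +1  (since 97 mod 8 = 1)
  reciprocity: (47/97) -> +(97/47)
  reduce: (3/47)
  reciprocity: (3/47) -> -(47/3)
  reduce: (2/3)
  pull out 2: (2/3) = -1  (since 3 mod 8 = 3)
  (1/3) = 1
Product of signs = 1
(388/967) = 1

1
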